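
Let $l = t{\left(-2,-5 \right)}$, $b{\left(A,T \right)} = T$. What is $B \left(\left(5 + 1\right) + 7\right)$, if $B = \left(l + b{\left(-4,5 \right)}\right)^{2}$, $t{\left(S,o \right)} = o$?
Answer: $0$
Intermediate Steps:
$l = -5$
$B = 0$ ($B = \left(-5 + 5\right)^{2} = 0^{2} = 0$)
$B \left(\left(5 + 1\right) + 7\right) = 0 \left(\left(5 + 1\right) + 7\right) = 0 \left(6 + 7\right) = 0 \cdot 13 = 0$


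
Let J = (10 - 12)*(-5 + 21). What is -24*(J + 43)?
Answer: -264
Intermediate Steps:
J = -32 (J = -2*16 = -32)
-24*(J + 43) = -24*(-32 + 43) = -24*11 = -264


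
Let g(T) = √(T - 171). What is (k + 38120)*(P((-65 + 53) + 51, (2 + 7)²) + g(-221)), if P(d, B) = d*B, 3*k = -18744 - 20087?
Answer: 79532037 + 1057406*I*√2/3 ≈ 7.9532e+7 + 4.9847e+5*I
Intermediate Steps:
g(T) = √(-171 + T)
k = -38831/3 (k = (-18744 - 20087)/3 = (⅓)*(-38831) = -38831/3 ≈ -12944.)
P(d, B) = B*d
(k + 38120)*(P((-65 + 53) + 51, (2 + 7)²) + g(-221)) = (-38831/3 + 38120)*((2 + 7)²*((-65 + 53) + 51) + √(-171 - 221)) = 75529*(9²*(-12 + 51) + √(-392))/3 = 75529*(81*39 + 14*I*√2)/3 = 75529*(3159 + 14*I*√2)/3 = 79532037 + 1057406*I*√2/3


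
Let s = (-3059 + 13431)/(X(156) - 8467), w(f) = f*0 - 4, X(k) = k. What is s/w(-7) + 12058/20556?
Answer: 76757873/85420458 ≈ 0.89859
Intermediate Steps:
w(f) = -4 (w(f) = 0 - 4 = -4)
s = -10372/8311 (s = (-3059 + 13431)/(156 - 8467) = 10372/(-8311) = 10372*(-1/8311) = -10372/8311 ≈ -1.2480)
s/w(-7) + 12058/20556 = -10372/8311/(-4) + 12058/20556 = -10372/8311*(-1/4) + 12058*(1/20556) = 2593/8311 + 6029/10278 = 76757873/85420458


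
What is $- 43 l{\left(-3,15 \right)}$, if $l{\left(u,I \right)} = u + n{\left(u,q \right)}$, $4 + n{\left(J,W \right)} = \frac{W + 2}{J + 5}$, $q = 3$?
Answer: $\frac{387}{2} \approx 193.5$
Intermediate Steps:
$n{\left(J,W \right)} = -4 + \frac{2 + W}{5 + J}$ ($n{\left(J,W \right)} = -4 + \frac{W + 2}{J + 5} = -4 + \frac{2 + W}{5 + J}$)
$l{\left(u,I \right)} = u + \frac{-15 - 4 u}{5 + u}$ ($l{\left(u,I \right)} = u + \frac{-18 + 3 - 4 u}{5 + u} = u + \frac{-15 - 4 u}{5 + u}$)
$- 43 l{\left(-3,15 \right)} = - 43 \frac{-15 - 3 + \left(-3\right)^{2}}{5 - 3} = - 43 \frac{-15 - 3 + 9}{2} = - 43 \cdot \frac{1}{2} \left(-9\right) = \left(-43\right) \left(- \frac{9}{2}\right) = \frac{387}{2}$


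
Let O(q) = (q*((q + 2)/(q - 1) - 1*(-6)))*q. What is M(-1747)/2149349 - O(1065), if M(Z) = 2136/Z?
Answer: -31733182077036136629/3995227115992 ≈ -7.9428e+6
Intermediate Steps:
O(q) = q**2*(6 + (2 + q)/(-1 + q)) (O(q) = (q*((2 + q)/(-1 + q) + 6))*q = (q*(6 + (2 + q)/(-1 + q)))*q = q**2*(6 + (2 + q)/(-1 + q)))
M(-1747)/2149349 - O(1065) = (2136/(-1747))/2149349 - 1065**2*(-4 + 7*1065)/(-1 + 1065) = (2136*(-1/1747))*(1/2149349) - 1134225*(-4 + 7455)/1064 = -2136/1747*1/2149349 - 1134225*7451/1064 = -2136/3754912703 - 1*8451110475/1064 = -2136/3754912703 - 8451110475/1064 = -31733182077036136629/3995227115992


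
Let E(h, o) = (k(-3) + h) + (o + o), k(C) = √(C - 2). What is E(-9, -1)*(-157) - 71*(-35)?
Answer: 4212 - 157*I*√5 ≈ 4212.0 - 351.06*I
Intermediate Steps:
k(C) = √(-2 + C)
E(h, o) = h + 2*o + I*√5 (E(h, o) = (√(-2 - 3) + h) + (o + o) = (√(-5) + h) + 2*o = (I*√5 + h) + 2*o = (h + I*√5) + 2*o = h + 2*o + I*√5)
E(-9, -1)*(-157) - 71*(-35) = (-9 + 2*(-1) + I*√5)*(-157) - 71*(-35) = (-9 - 2 + I*√5)*(-157) + 2485 = (-11 + I*√5)*(-157) + 2485 = (1727 - 157*I*√5) + 2485 = 4212 - 157*I*√5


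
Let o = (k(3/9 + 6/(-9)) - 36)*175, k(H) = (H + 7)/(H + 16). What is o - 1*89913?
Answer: -4518511/47 ≈ -96139.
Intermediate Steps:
k(H) = (7 + H)/(16 + H)
o = -292600/47 (o = ((7 + (3/9 + 6/(-9)))/(16 + (3/9 + 6/(-9))) - 36)*175 = ((7 + (3*(1/9) + 6*(-1/9)))/(16 + (3*(1/9) + 6*(-1/9))) - 36)*175 = ((7 + (1/3 - 2/3))/(16 + (1/3 - 2/3)) - 36)*175 = ((7 - 1/3)/(16 - 1/3) - 36)*175 = ((20/3)/(47/3) - 36)*175 = ((3/47)*(20/3) - 36)*175 = (20/47 - 36)*175 = -1672/47*175 = -292600/47 ≈ -6225.5)
o - 1*89913 = -292600/47 - 1*89913 = -292600/47 - 89913 = -4518511/47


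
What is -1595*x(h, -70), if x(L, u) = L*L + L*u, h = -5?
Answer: -598125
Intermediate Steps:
x(L, u) = L**2 + L*u
-1595*x(h, -70) = -(-7975)*(-5 - 70) = -(-7975)*(-75) = -1595*375 = -598125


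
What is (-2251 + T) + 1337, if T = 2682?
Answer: 1768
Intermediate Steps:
(-2251 + T) + 1337 = (-2251 + 2682) + 1337 = 431 + 1337 = 1768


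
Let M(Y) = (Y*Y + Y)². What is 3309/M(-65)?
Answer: 3309/17305600 ≈ 0.00019121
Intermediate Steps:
M(Y) = (Y + Y²)² (M(Y) = (Y² + Y)² = (Y + Y²)²)
3309/M(-65) = 3309/(((-65)²*(1 - 65)²)) = 3309/((4225*(-64)²)) = 3309/((4225*4096)) = 3309/17305600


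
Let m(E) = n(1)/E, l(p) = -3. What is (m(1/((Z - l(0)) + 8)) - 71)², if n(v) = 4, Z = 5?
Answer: 49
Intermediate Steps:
m(E) = 4/E
(m(1/((Z - l(0)) + 8)) - 71)² = (4/(1/((5 - 1*(-3)) + 8)) - 71)² = (4/(1/((5 + 3) + 8)) - 71)² = (4/(1/(8 + 8)) - 71)² = (4/(1/16) - 71)² = (4*16 - 71)² = (64 - 71)² = (-7)² = 49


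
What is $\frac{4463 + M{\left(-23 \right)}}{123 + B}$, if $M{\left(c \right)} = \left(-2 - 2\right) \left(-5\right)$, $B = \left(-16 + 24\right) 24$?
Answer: $\frac{4483}{315} \approx 14.232$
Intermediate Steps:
$B = 192$ ($B = 8 \cdot 24 = 192$)
$M{\left(c \right)} = 20$ ($M{\left(c \right)} = \left(-4\right) \left(-5\right) = 20$)
$\frac{4463 + M{\left(-23 \right)}}{123 + B} = \frac{4463 + 20}{123 + 192} = \frac{4483}{315}$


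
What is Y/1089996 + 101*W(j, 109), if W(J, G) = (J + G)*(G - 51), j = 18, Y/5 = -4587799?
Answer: 810897025141/1089996 ≈ 7.4395e+5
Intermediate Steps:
Y = -22938995 (Y = 5*(-4587799) = -22938995)
W(J, G) = (-51 + G)*(G + J) (W(J, G) = (G + J)*(-51 + G) = (-51 + G)*(G + J))
Y/1089996 + 101*W(j, 109) = -22938995/1089996 + 101*(109**2 - 51*109 - 51*18 + 109*18) = -22938995*1/1089996 + 101*(11881 - 5559 - 918 + 1962) = -22938995/1089996 + 101*7366 = -22938995/1089996 + 743966 = 810897025141/1089996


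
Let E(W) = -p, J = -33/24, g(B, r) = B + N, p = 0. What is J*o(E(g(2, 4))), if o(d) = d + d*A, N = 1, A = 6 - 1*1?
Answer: 0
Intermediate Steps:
A = 5 (A = 6 - 1 = 5)
g(B, r) = 1 + B (g(B, r) = B + 1 = 1 + B)
J = -11/8 (J = -33*1/24 = -11/8 ≈ -1.3750)
E(W) = 0 (E(W) = -1*0 = 0)
o(d) = 6*d (o(d) = d + d*5 = d + 5*d = 6*d)
J*o(E(g(2, 4))) = -33*0/4 = -11/8*0 = 0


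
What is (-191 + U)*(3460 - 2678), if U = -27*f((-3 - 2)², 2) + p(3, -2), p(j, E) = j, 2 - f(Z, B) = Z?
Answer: 338606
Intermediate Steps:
f(Z, B) = 2 - Z
U = 624 (U = -27*(2 - (-3 - 2)²) + 3 = -27*(2 - 1*(-5)²) + 3 = -27*(2 - 1*25) + 3 = -27*(2 - 25) + 3 = -27*(-23) + 3 = 621 + 3 = 624)
(-191 + U)*(3460 - 2678) = (-191 + 624)*(3460 - 2678) = 433*782 = 338606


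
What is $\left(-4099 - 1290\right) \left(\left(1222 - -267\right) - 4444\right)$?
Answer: $15924495$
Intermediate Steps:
$\left(-4099 - 1290\right) \left(\left(1222 - -267\right) - 4444\right) = - 5389 \left(\left(1222 + 267\right) - 4444\right) = - 5389 \left(1489 - 4444\right) = \left(-5389\right) \left(-2955\right) = 15924495$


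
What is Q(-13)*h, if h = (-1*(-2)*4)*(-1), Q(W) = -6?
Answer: 48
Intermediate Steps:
h = -8 (h = (2*4)*(-1) = 8*(-1) = -8)
Q(-13)*h = -6*(-8) = 48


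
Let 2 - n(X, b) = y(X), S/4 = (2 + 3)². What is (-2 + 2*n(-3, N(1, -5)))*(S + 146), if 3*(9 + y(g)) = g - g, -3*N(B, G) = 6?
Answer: 4920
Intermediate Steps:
N(B, G) = -2 (N(B, G) = -⅓*6 = -2)
y(g) = -9 (y(g) = -9 + (g - g)/3 = -9 + (⅓)*0 = -9 + 0 = -9)
S = 100 (S = 4*(2 + 3)² = 4*5² = 4*25 = 100)
n(X, b) = 11 (n(X, b) = 2 - 1*(-9) = 2 + 9 = 11)
(-2 + 2*n(-3, N(1, -5)))*(S + 146) = (-2 + 2*11)*(100 + 146) = (-2 + 22)*246 = 20*246 = 4920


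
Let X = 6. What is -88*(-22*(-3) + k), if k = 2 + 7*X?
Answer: -9680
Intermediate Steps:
k = 44 (k = 2 + 7*6 = 2 + 42 = 44)
-88*(-22*(-3) + k) = -88*(-22*(-3) + 44) = -88*(66 + 44) = -88*110 = -9680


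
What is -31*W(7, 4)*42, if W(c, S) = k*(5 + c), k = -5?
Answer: 78120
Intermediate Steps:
W(c, S) = -25 - 5*c (W(c, S) = -5*(5 + c) = -25 - 5*c)
-31*W(7, 4)*42 = -31*(-25 - 5*7)*42 = -31*(-25 - 35)*42 = -31*(-60)*42 = 1860*42 = 78120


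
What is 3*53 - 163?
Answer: -4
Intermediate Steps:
3*53 - 163 = 159 - 163 = -4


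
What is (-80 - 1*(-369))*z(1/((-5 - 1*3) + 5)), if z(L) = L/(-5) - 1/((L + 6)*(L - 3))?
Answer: 1037/30 ≈ 34.567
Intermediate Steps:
z(L) = -L/5 - 1/((-3 + L)*(6 + L)) (z(L) = L*(-⅕) - 1/((6 + L)*(-3 + L)) = -L/5 - 1/((-3 + L)*(6 + L)))
(-80 - 1*(-369))*z(1/((-5 - 1*3) + 5)) = (-80 - 1*(-369))*((-5 - (1/((-5 - 1*3) + 5))³ - 3/((-5 - 1*3) + 5)² + 18/((-5 - 1*3) + 5))/(5*(-18 + (1/((-5 - 1*3) + 5))² + 3/((-5 - 1*3) + 5)))) = (-80 + 369)*((-5 - (1/((-5 - 3) + 5))³ - 3/((-5 - 3) + 5)² + 18/((-5 - 3) + 5))/(5*(-18 + (1/((-5 - 3) + 5))² + 3/((-5 - 3) + 5)))) = 289*((-5 - (1/(-8 + 5))³ - 3/(-8 + 5)² + 18/(-8 + 5))/(5*(-18 + (1/(-8 + 5))² + 3/(-8 + 5)))) = 289*((-5 - (1/(-3))³ - 3*(1/(-3))² + 18/(-3))/(5*(-18 + (1/(-3))² + 3/(-3)))) = 289*((-5 - (-⅓)³ - 3*(-⅓)² + 18*(-⅓))/(5*(-18 + (-⅓)² + 3*(-⅓)))) = 289*((-5 - 1*(-1/27) - 3*⅑ - 6)/(5*(-18 + ⅑ - 1))) = 289*((-5 + 1/27 - ⅓ - 6)/(5*(-170/9))) = 289*((⅕)*(-9/170)*(-305/27)) = 289*(61/510) = 1037/30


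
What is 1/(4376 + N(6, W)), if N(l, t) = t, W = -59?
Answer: 1/4317 ≈ 0.00023164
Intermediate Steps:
1/(4376 + N(6, W)) = 1/(4376 - 59) = 1/4317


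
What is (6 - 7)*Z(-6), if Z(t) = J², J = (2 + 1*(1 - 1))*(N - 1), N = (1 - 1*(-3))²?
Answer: -900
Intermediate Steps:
N = 16 (N = (1 + 3)² = 4² = 16)
J = 30 (J = (2 + 1*(1 - 1))*(16 - 1) = (2 + 1*0)*15 = (2 + 0)*15 = 2*15 = 30)
Z(t) = 900 (Z(t) = 30² = 900)
(6 - 7)*Z(-6) = (6 - 7)*900 = -1*900 = -900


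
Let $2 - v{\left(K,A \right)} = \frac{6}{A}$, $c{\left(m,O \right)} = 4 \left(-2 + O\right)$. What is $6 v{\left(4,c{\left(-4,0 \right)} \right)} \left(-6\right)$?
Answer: $-99$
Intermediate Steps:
$c{\left(m,O \right)} = -8 + 4 O$
$v{\left(K,A \right)} = 2 - \frac{6}{A}$
$6 v{\left(4,c{\left(-4,0 \right)} \right)} \left(-6\right) = 6 \left(2 - \frac{6}{-8 + 4 \cdot 0}\right) \left(-6\right) = 6 \left(2 - \frac{6}{-8 + 0}\right) \left(-6\right) = 6 \left(2 - \frac{6}{-8}\right) \left(-6\right) = 6 \left(2 - - \frac{3}{4}\right) \left(-6\right) = 6 \left(2 + \frac{3}{4}\right) \left(-6\right) = 6 \cdot \frac{11}{4} \left(-6\right) = \frac{33}{2} \left(-6\right) = -99$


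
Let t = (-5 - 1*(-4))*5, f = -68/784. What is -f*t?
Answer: -85/196 ≈ -0.43367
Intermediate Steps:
f = -17/196 (f = -68*1/784 = -17/196 ≈ -0.086735)
t = -5 (t = (-5 + 4)*5 = -1*5 = -5)
-f*t = -(-17)*(-5)/196 = -1*85/196 = -85/196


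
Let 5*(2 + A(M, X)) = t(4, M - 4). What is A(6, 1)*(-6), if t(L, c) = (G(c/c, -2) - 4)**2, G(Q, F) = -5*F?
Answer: -156/5 ≈ -31.200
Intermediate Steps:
t(L, c) = 36 (t(L, c) = (-5*(-2) - 4)**2 = (10 - 4)**2 = 6**2 = 36)
A(M, X) = 26/5 (A(M, X) = -2 + (1/5)*36 = -2 + 36/5 = 26/5)
A(6, 1)*(-6) = (26/5)*(-6) = -156/5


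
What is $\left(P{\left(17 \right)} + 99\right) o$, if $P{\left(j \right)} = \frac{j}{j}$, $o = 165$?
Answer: $16500$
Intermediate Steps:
$P{\left(j \right)} = 1$
$\left(P{\left(17 \right)} + 99\right) o = \left(1 + 99\right) 165 = 100 \cdot 165 = 16500$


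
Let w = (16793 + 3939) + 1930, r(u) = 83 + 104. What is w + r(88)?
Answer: 22849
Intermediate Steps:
r(u) = 187
w = 22662 (w = 20732 + 1930 = 22662)
w + r(88) = 22662 + 187 = 22849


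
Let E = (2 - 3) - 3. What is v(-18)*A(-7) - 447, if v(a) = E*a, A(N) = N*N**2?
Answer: -25143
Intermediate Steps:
A(N) = N**3
E = -4 (E = -1 - 3 = -4)
v(a) = -4*a
v(-18)*A(-7) - 447 = -4*(-18)*(-7)**3 - 447 = 72*(-343) - 447 = -24696 - 447 = -25143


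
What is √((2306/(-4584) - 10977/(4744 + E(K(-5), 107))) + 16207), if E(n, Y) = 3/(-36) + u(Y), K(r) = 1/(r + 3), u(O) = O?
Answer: √72112053579557084679/66709806 ≈ 127.30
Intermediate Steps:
K(r) = 1/(3 + r)
E(n, Y) = -1/12 + Y (E(n, Y) = 3/(-36) + Y = 3*(-1/36) + Y = -1/12 + Y)
√((2306/(-4584) - 10977/(4744 + E(K(-5), 107))) + 16207) = √((2306/(-4584) - 10977/(4744 + (-1/12 + 107))) + 16207) = √((2306*(-1/4584) - 10977/(4744 + 1283/12)) + 16207) = √((-1153/2292 - 10977/58211/12) + 16207) = √((-1153/2292 - 10977*12/58211) + 16207) = √((-1153/2292 - 131724/58211) + 16207) = √(-369028691/133419612 + 16207) = √(2161962622993/133419612) = √72112053579557084679/66709806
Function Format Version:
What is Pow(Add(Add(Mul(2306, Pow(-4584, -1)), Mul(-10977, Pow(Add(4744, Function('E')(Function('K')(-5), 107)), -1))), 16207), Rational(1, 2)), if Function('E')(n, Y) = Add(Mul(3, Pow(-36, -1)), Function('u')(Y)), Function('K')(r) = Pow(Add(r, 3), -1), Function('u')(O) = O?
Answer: Mul(Rational(1, 66709806), Pow(72112053579557084679, Rational(1, 2))) ≈ 127.30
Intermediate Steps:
Function('K')(r) = Pow(Add(3, r), -1)
Function('E')(n, Y) = Add(Rational(-1, 12), Y) (Function('E')(n, Y) = Add(Mul(3, Pow(-36, -1)), Y) = Add(Mul(3, Rational(-1, 36)), Y) = Add(Rational(-1, 12), Y))
Pow(Add(Add(Mul(2306, Pow(-4584, -1)), Mul(-10977, Pow(Add(4744, Function('E')(Function('K')(-5), 107)), -1))), 16207), Rational(1, 2)) = Pow(Add(Add(Mul(2306, Pow(-4584, -1)), Mul(-10977, Pow(Add(4744, Add(Rational(-1, 12), 107)), -1))), 16207), Rational(1, 2)) = Pow(Add(Add(Mul(2306, Rational(-1, 4584)), Mul(-10977, Pow(Add(4744, Rational(1283, 12)), -1))), 16207), Rational(1, 2)) = Pow(Add(Add(Rational(-1153, 2292), Mul(-10977, Pow(Rational(58211, 12), -1))), 16207), Rational(1, 2)) = Pow(Add(Add(Rational(-1153, 2292), Mul(-10977, Rational(12, 58211))), 16207), Rational(1, 2)) = Pow(Add(Add(Rational(-1153, 2292), Rational(-131724, 58211)), 16207), Rational(1, 2)) = Pow(Add(Rational(-369028691, 133419612), 16207), Rational(1, 2)) = Pow(Rational(2161962622993, 133419612), Rational(1, 2)) = Mul(Rational(1, 66709806), Pow(72112053579557084679, Rational(1, 2)))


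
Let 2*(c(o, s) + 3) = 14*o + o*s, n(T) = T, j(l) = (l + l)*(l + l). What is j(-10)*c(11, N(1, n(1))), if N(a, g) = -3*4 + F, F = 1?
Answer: 5400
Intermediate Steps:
j(l) = 4*l² (j(l) = (2*l)*(2*l) = 4*l²)
N(a, g) = -11 (N(a, g) = -3*4 + 1 = -12 + 1 = -11)
c(o, s) = -3 + 7*o + o*s/2 (c(o, s) = -3 + (14*o + o*s)/2 = -3 + (7*o + o*s/2) = -3 + 7*o + o*s/2)
j(-10)*c(11, N(1, n(1))) = (4*(-10)²)*(-3 + 7*11 + (½)*11*(-11)) = (4*100)*(-3 + 77 - 121/2) = 400*(27/2) = 5400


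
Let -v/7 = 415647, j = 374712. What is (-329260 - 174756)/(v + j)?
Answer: 504016/2534817 ≈ 0.19884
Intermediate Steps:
v = -2909529 (v = -7*415647 = -2909529)
(-329260 - 174756)/(v + j) = (-329260 - 174756)/(-2909529 + 374712) = -504016/(-2534817) = -504016*(-1/2534817) = 504016/2534817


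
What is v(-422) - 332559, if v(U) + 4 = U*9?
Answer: -336361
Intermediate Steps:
v(U) = -4 + 9*U (v(U) = -4 + U*9 = -4 + 9*U)
v(-422) - 332559 = (-4 + 9*(-422)) - 332559 = (-4 - 3798) - 332559 = -3802 - 332559 = -336361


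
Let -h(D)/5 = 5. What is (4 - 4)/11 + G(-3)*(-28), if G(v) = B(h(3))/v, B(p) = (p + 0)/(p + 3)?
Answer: 350/33 ≈ 10.606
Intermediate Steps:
h(D) = -25 (h(D) = -5*5 = -25)
B(p) = p/(3 + p)
G(v) = 25/(22*v) (G(v) = (-25/(3 - 25))/v = (-25/(-22))/v = (-25*(-1/22))/v = 25/(22*v))
(4 - 4)/11 + G(-3)*(-28) = (4 - 4)/11 + ((25/22)/(-3))*(-28) = 0*(1/11) + ((25/22)*(-⅓))*(-28) = 0 - 25/66*(-28) = 0 + 350/33 = 350/33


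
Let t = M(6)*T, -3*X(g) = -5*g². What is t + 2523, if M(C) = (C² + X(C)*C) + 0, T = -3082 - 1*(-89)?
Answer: -1182705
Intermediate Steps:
X(g) = 5*g²/3 (X(g) = -(-5)*g²/3 = 5*g²/3)
T = -2993 (T = -3082 + 89 = -2993)
M(C) = C² + 5*C³/3 (M(C) = (C² + (5*C²/3)*C) + 0 = (C² + 5*C³/3) + 0 = C² + 5*C³/3)
t = -1185228 (t = ((⅓)*6²*(3 + 5*6))*(-2993) = ((⅓)*36*(3 + 30))*(-2993) = ((⅓)*36*33)*(-2993) = 396*(-2993) = -1185228)
t + 2523 = -1185228 + 2523 = -1182705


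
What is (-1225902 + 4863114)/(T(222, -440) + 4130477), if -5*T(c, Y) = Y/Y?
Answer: 1515505/1721032 ≈ 0.88058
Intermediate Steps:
T(c, Y) = -⅕ (T(c, Y) = -Y/(5*Y) = -⅕*1 = -⅕)
(-1225902 + 4863114)/(T(222, -440) + 4130477) = (-1225902 + 4863114)/(-⅕ + 4130477) = 3637212/(20652384/5) = 3637212*(5/20652384) = 1515505/1721032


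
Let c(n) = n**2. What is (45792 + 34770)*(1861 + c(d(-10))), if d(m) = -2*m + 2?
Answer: 188917890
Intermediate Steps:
d(m) = 2 - 2*m
(45792 + 34770)*(1861 + c(d(-10))) = (45792 + 34770)*(1861 + (2 - 2*(-10))**2) = 80562*(1861 + (2 + 20)**2) = 80562*(1861 + 22**2) = 80562*(1861 + 484) = 80562*2345 = 188917890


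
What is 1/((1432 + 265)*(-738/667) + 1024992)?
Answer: 667/682417278 ≈ 9.7741e-7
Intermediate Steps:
1/((1432 + 265)*(-738/667) + 1024992) = 1/(1697*(-738*1/667) + 1024992) = 1/(1697*(-738/667) + 1024992) = 1/(-1252386/667 + 1024992) = 1/(682417278/667) = 667/682417278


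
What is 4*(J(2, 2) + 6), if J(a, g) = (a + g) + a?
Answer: 48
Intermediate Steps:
J(a, g) = g + 2*a
4*(J(2, 2) + 6) = 4*((2 + 2*2) + 6) = 4*((2 + 4) + 6) = 4*(6 + 6) = 4*12 = 48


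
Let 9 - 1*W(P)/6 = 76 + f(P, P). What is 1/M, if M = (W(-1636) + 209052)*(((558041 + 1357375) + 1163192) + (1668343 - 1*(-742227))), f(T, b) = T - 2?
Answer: 1/1199264631084 ≈ 8.3384e-13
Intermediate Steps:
f(T, b) = -2 + T
W(P) = -390 - 6*P (W(P) = 54 - 6*(76 + (-2 + P)) = 54 - 6*(74 + P) = 54 + (-444 - 6*P) = -390 - 6*P)
M = 1199264631084 (M = ((-390 - 6*(-1636)) + 209052)*(((558041 + 1357375) + 1163192) + (1668343 - 1*(-742227))) = ((-390 + 9816) + 209052)*((1915416 + 1163192) + (1668343 + 742227)) = (9426 + 209052)*(3078608 + 2410570) = 218478*5489178 = 1199264631084)
1/M = 1/1199264631084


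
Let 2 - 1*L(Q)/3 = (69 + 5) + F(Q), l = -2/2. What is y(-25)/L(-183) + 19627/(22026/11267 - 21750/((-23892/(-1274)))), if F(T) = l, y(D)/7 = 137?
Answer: -118688778067978/5532261270717 ≈ -21.454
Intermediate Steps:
y(D) = 959 (y(D) = 7*137 = 959)
l = -1 (l = -2*½ = -1)
F(T) = -1
L(Q) = -213 (L(Q) = 6 - 3*((69 + 5) - 1) = 6 - 3*(74 - 1) = 6 - 3*73 = 6 - 219 = -213)
y(-25)/L(-183) + 19627/(22026/11267 - 21750/((-23892/(-1274)))) = 959/(-213) + 19627/(22026/11267 - 21750/((-23892/(-1274)))) = 959*(-1/213) + 19627/(22026*(1/11267) - 21750/((-23892*(-1/1274)))) = -959/213 + 19627/(22026/11267 - 21750/11946/637) = -959/213 + 19627/(22026/11267 - 21750*637/11946) = -959/213 + 19627/(22026/11267 - 2309125/1991) = -959/213 + 19627/(-25973057609/22432597) = -959/213 + 19627*(-22432597/25973057609) = -959/213 - 440284581319/25973057609 = -118688778067978/5532261270717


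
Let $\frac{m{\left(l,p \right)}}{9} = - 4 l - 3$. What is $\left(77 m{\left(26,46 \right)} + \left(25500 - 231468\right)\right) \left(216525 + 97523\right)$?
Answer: $-87970811712$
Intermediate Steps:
$m{\left(l,p \right)} = -27 - 36 l$ ($m{\left(l,p \right)} = 9 \left(- 4 l - 3\right) = 9 \left(-3 - 4 l\right) = -27 - 36 l$)
$\left(77 m{\left(26,46 \right)} + \left(25500 - 231468\right)\right) \left(216525 + 97523\right) = \left(77 \left(-27 - 936\right) + \left(25500 - 231468\right)\right) \left(216525 + 97523\right) = \left(77 \left(-27 - 936\right) + \left(25500 - 231468\right)\right) 314048 = \left(77 \left(-963\right) - 205968\right) 314048 = \left(-74151 - 205968\right) 314048 = \left(-280119\right) 314048 = -87970811712$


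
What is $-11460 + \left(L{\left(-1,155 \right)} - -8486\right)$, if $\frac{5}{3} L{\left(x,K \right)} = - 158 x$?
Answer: $- \frac{14396}{5} \approx -2879.2$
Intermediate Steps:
$L{\left(x,K \right)} = - \frac{474 x}{5}$ ($L{\left(x,K \right)} = \frac{3 \left(- 158 x\right)}{5} = - \frac{474 x}{5}$)
$-11460 + \left(L{\left(-1,155 \right)} - -8486\right) = -11460 - - \frac{42904}{5} = -11460 + \left(\frac{474}{5} + 8486\right) = -11460 + \frac{42904}{5} = - \frac{14396}{5}$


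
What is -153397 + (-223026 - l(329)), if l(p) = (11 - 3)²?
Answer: -376487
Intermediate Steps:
l(p) = 64 (l(p) = 8² = 64)
-153397 + (-223026 - l(329)) = -153397 + (-223026 - 1*64) = -153397 + (-223026 - 64) = -153397 - 223090 = -376487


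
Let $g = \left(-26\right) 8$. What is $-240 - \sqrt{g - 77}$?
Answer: $-240 - i \sqrt{285} \approx -240.0 - 16.882 i$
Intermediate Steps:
$g = -208$
$-240 - \sqrt{g - 77} = -240 - \sqrt{-208 - 77} = -240 - \sqrt{-285} = -240 - i \sqrt{285}$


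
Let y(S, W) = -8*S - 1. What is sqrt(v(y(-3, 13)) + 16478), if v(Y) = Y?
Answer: sqrt(16501) ≈ 128.46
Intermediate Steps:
y(S, W) = -1 - 8*S
sqrt(v(y(-3, 13)) + 16478) = sqrt((-1 - 8*(-3)) + 16478) = sqrt((-1 + 24) + 16478) = sqrt(23 + 16478) = sqrt(16501)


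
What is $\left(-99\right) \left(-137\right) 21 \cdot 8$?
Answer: $2278584$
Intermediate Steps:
$\left(-99\right) \left(-137\right) 21 \cdot 8 = 13563 \cdot 168 = 2278584$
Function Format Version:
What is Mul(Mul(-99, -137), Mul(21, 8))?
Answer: 2278584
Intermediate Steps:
Mul(Mul(-99, -137), Mul(21, 8)) = Mul(13563, 168) = 2278584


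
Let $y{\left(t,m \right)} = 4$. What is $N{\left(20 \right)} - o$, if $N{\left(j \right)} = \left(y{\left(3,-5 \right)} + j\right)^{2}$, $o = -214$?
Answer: $790$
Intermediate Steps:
$N{\left(j \right)} = \left(4 + j\right)^{2}$
$N{\left(20 \right)} - o = \left(4 + 20\right)^{2} - -214 = 24^{2} + 214 = 576 + 214 = 790$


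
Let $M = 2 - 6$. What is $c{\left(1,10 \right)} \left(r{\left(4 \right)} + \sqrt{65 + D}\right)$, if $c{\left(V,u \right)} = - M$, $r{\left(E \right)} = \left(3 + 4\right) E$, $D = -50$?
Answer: $112 + 4 \sqrt{15} \approx 127.49$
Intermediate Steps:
$r{\left(E \right)} = 7 E$
$M = -4$
$c{\left(V,u \right)} = 4$ ($c{\left(V,u \right)} = \left(-1\right) \left(-4\right) = 4$)
$c{\left(1,10 \right)} \left(r{\left(4 \right)} + \sqrt{65 + D}\right) = 4 \left(7 \cdot 4 + \sqrt{65 - 50}\right) = 4 \left(28 + \sqrt{15}\right) = 112 + 4 \sqrt{15}$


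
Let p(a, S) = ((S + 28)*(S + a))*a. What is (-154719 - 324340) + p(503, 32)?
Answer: 15667241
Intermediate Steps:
p(a, S) = a*(28 + S)*(S + a) (p(a, S) = ((28 + S)*(S + a))*a = a*(28 + S)*(S + a))
(-154719 - 324340) + p(503, 32) = (-154719 - 324340) + 503*(32² + 28*32 + 28*503 + 32*503) = -479059 + 503*(1024 + 896 + 14084 + 16096) = -479059 + 503*32100 = -479059 + 16146300 = 15667241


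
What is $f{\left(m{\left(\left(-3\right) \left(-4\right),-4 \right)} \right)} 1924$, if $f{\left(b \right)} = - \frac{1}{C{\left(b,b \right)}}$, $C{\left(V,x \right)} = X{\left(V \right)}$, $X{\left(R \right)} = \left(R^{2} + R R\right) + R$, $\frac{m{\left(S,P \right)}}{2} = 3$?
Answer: $- \frac{74}{3} \approx -24.667$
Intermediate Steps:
$m{\left(S,P \right)} = 6$ ($m{\left(S,P \right)} = 2 \cdot 3 = 6$)
$X{\left(R \right)} = R + 2 R^{2}$ ($X{\left(R \right)} = \left(R^{2} + R^{2}\right) + R = 2 R^{2} + R = R + 2 R^{2}$)
$C{\left(V,x \right)} = V \left(1 + 2 V\right)$
$f{\left(b \right)} = - \frac{1}{b \left(1 + 2 b\right)}$
$f{\left(m{\left(\left(-3\right) \left(-4\right),-4 \right)} \right)} 1924 = - \frac{1}{6 \left(1 + 2 \cdot 6\right)} 1924 = \left(-1\right) \frac{1}{6} \frac{1}{1 + 12} \cdot 1924 = \left(-1\right) \frac{1}{6} \cdot \frac{1}{13} \cdot 1924 = \left(- \frac{1}{78}\right) 1924 = - \frac{74}{3}$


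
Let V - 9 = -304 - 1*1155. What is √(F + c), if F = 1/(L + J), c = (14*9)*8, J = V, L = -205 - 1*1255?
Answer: √8535841890/2910 ≈ 31.749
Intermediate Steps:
V = -1450 (V = 9 + (-304 - 1*1155) = 9 + (-304 - 1155) = 9 - 1459 = -1450)
L = -1460 (L = -205 - 1255 = -1460)
J = -1450
c = 1008 (c = 126*8 = 1008)
F = -1/2910 (F = 1/(-1460 - 1450) = 1/(-2910) = -1/2910 ≈ -0.00034364)
√(F + c) = √(-1/2910 + 1008) = √(2933279/2910) = √8535841890/2910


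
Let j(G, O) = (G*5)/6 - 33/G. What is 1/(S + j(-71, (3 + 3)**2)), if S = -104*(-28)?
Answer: 426/1215505 ≈ 0.00035047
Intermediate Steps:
j(G, O) = -33/G + 5*G/6 (j(G, O) = (5*G)*(1/6) - 33/G = 5*G/6 - 33/G = -33/G + 5*G/6)
S = 2912
1/(S + j(-71, (3 + 3)**2)) = 1/(2912 + (-33/(-71) + (5/6)*(-71))) = 1/(2912 + (-33*(-1/71) - 355/6)) = 1/(2912 + (33/71 - 355/6)) = 1/(2912 - 25007/426) = 1/(1215505/426) = 426/1215505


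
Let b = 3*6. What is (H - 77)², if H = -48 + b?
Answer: 11449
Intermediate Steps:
b = 18
H = -30 (H = -48 + 18 = -30)
(H - 77)² = (-30 - 77)² = (-107)² = 11449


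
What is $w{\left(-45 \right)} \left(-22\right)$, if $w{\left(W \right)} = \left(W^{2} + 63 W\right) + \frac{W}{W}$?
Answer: $17798$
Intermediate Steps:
$w{\left(W \right)} = 1 + W^{2} + 63 W$ ($w{\left(W \right)} = \left(W^{2} + 63 W\right) + 1 = 1 + W^{2} + 63 W$)
$w{\left(-45 \right)} \left(-22\right) = \left(1 + \left(-45\right)^{2} + 63 \left(-45\right)\right) \left(-22\right) = \left(1 + 2025 - 2835\right) \left(-22\right) = \left(-809\right) \left(-22\right) = 17798$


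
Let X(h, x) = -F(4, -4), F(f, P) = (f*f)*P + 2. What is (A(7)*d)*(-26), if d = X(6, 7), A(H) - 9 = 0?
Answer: -14508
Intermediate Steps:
A(H) = 9 (A(H) = 9 + 0 = 9)
F(f, P) = 2 + P*f**2 (F(f, P) = f**2*P + 2 = P*f**2 + 2 = 2 + P*f**2)
X(h, x) = 62 (X(h, x) = -(2 - 4*4**2) = -(2 - 4*16) = -(2 - 64) = -1*(-62) = 62)
d = 62
(A(7)*d)*(-26) = (9*62)*(-26) = 558*(-26) = -14508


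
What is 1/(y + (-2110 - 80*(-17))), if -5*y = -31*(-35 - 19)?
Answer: -5/5424 ≈ -0.00092183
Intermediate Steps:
y = -1674/5 (y = -(-31)*(-35 - 19)/5 = -(-31)*(-54)/5 = -1/5*1674 = -1674/5 ≈ -334.80)
1/(y + (-2110 - 80*(-17))) = 1/(-1674/5 + (-2110 - 80*(-17))) = 1/(-1674/5 + (-2110 - 1*(-1360))) = 1/(-1674/5 + (-2110 + 1360)) = 1/(-1674/5 - 750) = 1/(-5424/5) = -5/5424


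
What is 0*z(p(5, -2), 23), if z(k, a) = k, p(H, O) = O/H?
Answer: 0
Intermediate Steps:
0*z(p(5, -2), 23) = 0*(-2/5) = 0*(-2*⅕) = 0*(-⅖) = 0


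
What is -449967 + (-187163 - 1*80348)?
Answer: -717478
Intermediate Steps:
-449967 + (-187163 - 1*80348) = -449967 + (-187163 - 80348) = -449967 - 267511 = -717478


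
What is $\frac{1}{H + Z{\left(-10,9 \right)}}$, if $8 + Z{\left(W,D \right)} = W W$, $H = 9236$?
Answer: $\frac{1}{9328} \approx 0.0001072$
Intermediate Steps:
$Z{\left(W,D \right)} = -8 + W^{2}$ ($Z{\left(W,D \right)} = -8 + W W = -8 + W^{2}$)
$\frac{1}{H + Z{\left(-10,9 \right)}} = \frac{1}{9236 - \left(8 - \left(-10\right)^{2}\right)} = \frac{1}{9236 + \left(-8 + 100\right)} = \frac{1}{9236 + 92} = \frac{1}{9328}$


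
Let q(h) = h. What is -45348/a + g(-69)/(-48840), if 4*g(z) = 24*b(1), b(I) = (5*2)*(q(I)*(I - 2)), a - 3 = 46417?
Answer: -837883/858770 ≈ -0.97568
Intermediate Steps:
a = 46420 (a = 3 + 46417 = 46420)
b(I) = 10*I*(-2 + I) (b(I) = (5*2)*(I*(I - 2)) = 10*(I*(-2 + I)) = 10*I*(-2 + I))
g(z) = -60 (g(z) = (24*(10*1*(-2 + 1)))/4 = (24*(10*1*(-1)))/4 = (24*(-10))/4 = (¼)*(-240) = -60)
-45348/a + g(-69)/(-48840) = -45348/46420 - 60/(-48840) = -45348*1/46420 - 60*(-1/48840) = -11337/11605 + 1/814 = -837883/858770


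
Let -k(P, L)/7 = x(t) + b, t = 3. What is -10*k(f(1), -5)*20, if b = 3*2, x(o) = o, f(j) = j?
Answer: 12600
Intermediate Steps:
b = 6
k(P, L) = -63 (k(P, L) = -7*(3 + 6) = -7*9 = -63)
-10*k(f(1), -5)*20 = -10*(-63)*20 = 630*20 = 12600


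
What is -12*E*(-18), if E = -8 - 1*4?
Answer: -2592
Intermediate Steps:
E = -12 (E = -8 - 4 = -12)
-12*E*(-18) = -12*(-12)*(-18) = 144*(-18) = -2592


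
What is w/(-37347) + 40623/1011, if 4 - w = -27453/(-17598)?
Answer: 988841210367/24609706058 ≈ 40.181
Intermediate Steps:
w = 14313/5866 (w = 4 - (-27453)/(-17598) = 4 - (-27453)*(-1)/17598 = 4 - 1*9151/5866 = 4 - 9151/5866 = 14313/5866 ≈ 2.4400)
w/(-37347) + 40623/1011 = (14313/5866)/(-37347) + 40623/1011 = (14313/5866)*(-1/37347) + 40623*(1/1011) = -4771/73025834 + 13541/337 = 988841210367/24609706058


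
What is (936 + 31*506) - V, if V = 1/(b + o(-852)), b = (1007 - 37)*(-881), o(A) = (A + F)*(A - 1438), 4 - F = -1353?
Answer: 33427174441/2011020 ≈ 16622.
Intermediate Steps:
F = 1357 (F = 4 - 1*(-1353) = 4 + 1353 = 1357)
o(A) = (-1438 + A)*(1357 + A) (o(A) = (A + 1357)*(A - 1438) = (1357 + A)*(-1438 + A) = (-1438 + A)*(1357 + A))
b = -854570 (b = 970*(-881) = -854570)
V = -1/2011020 (V = 1/(-854570 + (-1951366 + (-852)² - 81*(-852))) = 1/(-854570 + (-1951366 + 725904 + 69012)) = 1/(-854570 - 1156450) = 1/(-2011020) = -1/2011020 ≈ -4.9726e-7)
(936 + 31*506) - V = (936 + 31*506) - 1*(-1/2011020) = (936 + 15686) + 1/2011020 = 16622 + 1/2011020 = 33427174441/2011020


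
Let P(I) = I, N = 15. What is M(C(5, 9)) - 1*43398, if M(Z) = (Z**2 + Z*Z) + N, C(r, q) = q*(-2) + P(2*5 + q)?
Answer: -43381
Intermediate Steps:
C(r, q) = 10 - q (C(r, q) = q*(-2) + (2*5 + q) = -2*q + (10 + q) = 10 - q)
M(Z) = 15 + 2*Z**2 (M(Z) = (Z**2 + Z*Z) + 15 = (Z**2 + Z**2) + 15 = 2*Z**2 + 15 = 15 + 2*Z**2)
M(C(5, 9)) - 1*43398 = (15 + 2*(10 - 1*9)**2) - 1*43398 = (15 + 2*(10 - 9)**2) - 43398 = (15 + 2*1**2) - 43398 = (15 + 2*1) - 43398 = (15 + 2) - 43398 = 17 - 43398 = -43381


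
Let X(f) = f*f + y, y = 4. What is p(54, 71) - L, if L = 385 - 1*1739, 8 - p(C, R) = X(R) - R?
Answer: -3612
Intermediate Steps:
X(f) = 4 + f**2 (X(f) = f*f + 4 = f**2 + 4 = 4 + f**2)
p(C, R) = 4 + R - R**2 (p(C, R) = 8 - ((4 + R**2) - R) = 8 - (4 + R**2 - R) = 8 + (-4 + R - R**2) = 4 + R - R**2)
L = -1354 (L = 385 - 1739 = -1354)
p(54, 71) - L = (4 + 71 - 1*71**2) - 1*(-1354) = (4 + 71 - 1*5041) + 1354 = (4 + 71 - 5041) + 1354 = -4966 + 1354 = -3612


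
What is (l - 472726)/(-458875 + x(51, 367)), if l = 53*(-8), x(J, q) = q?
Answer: 236575/229254 ≈ 1.0319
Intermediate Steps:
l = -424
(l - 472726)/(-458875 + x(51, 367)) = (-424 - 472726)/(-458875 + 367) = -473150/(-458508) = -473150*(-1/458508) = 236575/229254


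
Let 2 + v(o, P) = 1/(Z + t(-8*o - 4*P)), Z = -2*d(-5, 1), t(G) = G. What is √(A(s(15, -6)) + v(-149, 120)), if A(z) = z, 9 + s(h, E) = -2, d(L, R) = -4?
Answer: 7*I*√955/60 ≈ 3.6054*I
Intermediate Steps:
s(h, E) = -11 (s(h, E) = -9 - 2 = -11)
Z = 8 (Z = -2*(-4) = 8)
v(o, P) = -2 + 1/(8 - 8*o - 4*P) (v(o, P) = -2 + 1/(8 + (-8*o - 4*P)) = -2 + 1/(8 - 8*o - 4*P))
√(A(s(15, -6)) + v(-149, 120)) = √(-11 + (15 - 16*(-149) - 8*120)/(4*(-2 + 120 + 2*(-149)))) = √(-11 + (15 + 2384 - 960)/(4*(-2 + 120 - 298))) = √(-11 + (¼)*1439/(-180)) = √(-11 + (¼)*(-1/180)*1439) = √(-11 - 1439/720) = √(-9359/720) = 7*I*√955/60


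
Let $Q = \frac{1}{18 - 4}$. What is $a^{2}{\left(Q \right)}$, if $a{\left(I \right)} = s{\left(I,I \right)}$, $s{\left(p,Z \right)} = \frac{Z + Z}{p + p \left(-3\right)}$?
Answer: $1$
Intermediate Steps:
$s{\left(p,Z \right)} = - \frac{Z}{p}$ ($s{\left(p,Z \right)} = \frac{2 Z}{p - 3 p} = \frac{2 Z}{\left(-2\right) p} = 2 Z \left(- \frac{1}{2 p}\right) = - \frac{Z}{p}$)
$Q = \frac{1}{14} \approx 0.071429$
$a{\left(I \right)} = -1$ ($a{\left(I \right)} = - \frac{I}{I} = -1$)
$a^{2}{\left(Q \right)} = \left(-1\right)^{2} = 1$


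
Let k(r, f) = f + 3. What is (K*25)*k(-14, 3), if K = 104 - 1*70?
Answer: 5100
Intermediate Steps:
k(r, f) = 3 + f
K = 34 (K = 104 - 70 = 34)
(K*25)*k(-14, 3) = (34*25)*(3 + 3) = 850*6 = 5100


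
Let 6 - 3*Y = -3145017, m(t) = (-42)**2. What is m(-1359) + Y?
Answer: 1050105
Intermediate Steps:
m(t) = 1764
Y = 1048341 (Y = 2 - 1/3*(-3145017) = 2 + 1048339 = 1048341)
m(-1359) + Y = 1764 + 1048341 = 1050105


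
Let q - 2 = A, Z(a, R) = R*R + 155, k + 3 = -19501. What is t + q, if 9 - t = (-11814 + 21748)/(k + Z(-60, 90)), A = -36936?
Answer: -415359391/11249 ≈ -36924.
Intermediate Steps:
k = -19504 (k = -3 - 19501 = -19504)
Z(a, R) = 155 + R² (Z(a, R) = R² + 155 = 155 + R²)
q = -36934 (q = 2 - 36936 = -36934)
t = 111175/11249 (t = 9 - (-11814 + 21748)/(-19504 + (155 + 90²)) = 9 - 9934/(-19504 + (155 + 8100)) = 9 - 9934/(-19504 + 8255) = 9 - 9934/(-11249) = 9 - 9934*(-1)/11249 = 9 - 1*(-9934/11249) = 9 + 9934/11249 = 111175/11249 ≈ 9.8831)
t + q = 111175/11249 - 36934 = -415359391/11249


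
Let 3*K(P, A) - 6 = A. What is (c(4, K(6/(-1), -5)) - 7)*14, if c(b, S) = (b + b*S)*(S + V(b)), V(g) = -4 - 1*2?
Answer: -4690/9 ≈ -521.11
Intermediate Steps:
K(P, A) = 2 + A/3
V(g) = -6 (V(g) = -4 - 2 = -6)
c(b, S) = (-6 + S)*(b + S*b) (c(b, S) = (b + b*S)*(S - 6) = (b + S*b)*(-6 + S) = (-6 + S)*(b + S*b))
(c(4, K(6/(-1), -5)) - 7)*14 = (4*(-6 + (2 + (⅓)*(-5))² - 5*(2 + (⅓)*(-5))) - 7)*14 = (4*(-6 + (2 - 5/3)² - 5*(2 - 5/3)) - 7)*14 = (4*(-6 + (⅓)² - 5*⅓) - 7)*14 = (4*(-6 + ⅑ - 5/3) - 7)*14 = (4*(-68/9) - 7)*14 = (-272/9 - 7)*14 = -335/9*14 = -4690/9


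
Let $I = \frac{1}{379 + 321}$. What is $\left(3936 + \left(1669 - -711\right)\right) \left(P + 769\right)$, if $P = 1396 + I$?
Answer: $\frac{2392976079}{175} \approx 1.3674 \cdot 10^{7}$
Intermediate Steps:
$I = \frac{1}{700} \approx 0.0014286$
$P = \frac{977201}{700}$ ($P = 1396 + \frac{1}{700} = \frac{977201}{700} \approx 1396.0$)
$\left(3936 + \left(1669 - -711\right)\right) \left(P + 769\right) = \left(3936 + \left(1669 - -711\right)\right) \left(\frac{977201}{700} + 769\right) = \left(3936 + \left(1669 + 711\right)\right) \frac{1515501}{700} = \left(3936 + 2380\right) \frac{1515501}{700} = 6316 \cdot \frac{1515501}{700} = \frac{2392976079}{175}$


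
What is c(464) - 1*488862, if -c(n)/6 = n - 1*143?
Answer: -490788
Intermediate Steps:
c(n) = 858 - 6*n (c(n) = -6*(n - 1*143) = -6*(n - 143) = -6*(-143 + n) = 858 - 6*n)
c(464) - 1*488862 = (858 - 6*464) - 1*488862 = (858 - 2784) - 488862 = -1926 - 488862 = -490788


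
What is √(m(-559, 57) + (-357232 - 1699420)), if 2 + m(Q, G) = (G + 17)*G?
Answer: 2*I*√513109 ≈ 1432.6*I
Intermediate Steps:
m(Q, G) = -2 + G*(17 + G) (m(Q, G) = -2 + (G + 17)*G = -2 + (17 + G)*G = -2 + G*(17 + G))
√(m(-559, 57) + (-357232 - 1699420)) = √((-2 + 57² + 17*57) + (-357232 - 1699420)) = √((-2 + 3249 + 969) - 2056652) = √(4216 - 2056652) = √(-2052436) = 2*I*√513109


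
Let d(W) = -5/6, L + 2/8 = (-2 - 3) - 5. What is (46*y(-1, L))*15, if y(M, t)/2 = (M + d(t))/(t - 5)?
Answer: 10120/61 ≈ 165.90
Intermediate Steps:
L = -41/4 (L = -¼ + ((-2 - 3) - 5) = -¼ + (-5 - 5) = -¼ - 10 = -41/4 ≈ -10.250)
d(W) = -⅚ (d(W) = -5*⅙ = -⅚)
y(M, t) = 2*(-⅚ + M)/(-5 + t) (y(M, t) = 2*((M - ⅚)/(t - 5)) = 2*((-⅚ + M)/(-5 + t)) = 2*(-⅚ + M)/(-5 + t))
(46*y(-1, L))*15 = (46*((-5 + 6*(-1))/(3*(-5 - 41/4))))*15 = (46*((-5 - 6)/(3*(-61/4))))*15 = (46*((⅓)*(-4/61)*(-11)))*15 = (46*(44/183))*15 = (2024/183)*15 = 10120/61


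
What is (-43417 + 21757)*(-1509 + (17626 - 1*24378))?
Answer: 178933260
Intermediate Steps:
(-43417 + 21757)*(-1509 + (17626 - 1*24378)) = -21660*(-1509 + (17626 - 24378)) = -21660*(-1509 - 6752) = -21660*(-8261) = 178933260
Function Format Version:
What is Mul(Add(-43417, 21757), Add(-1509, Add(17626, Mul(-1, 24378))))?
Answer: 178933260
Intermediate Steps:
Mul(Add(-43417, 21757), Add(-1509, Add(17626, Mul(-1, 24378)))) = Mul(-21660, Add(-1509, Add(17626, -24378))) = Mul(-21660, Add(-1509, -6752)) = Mul(-21660, -8261) = 178933260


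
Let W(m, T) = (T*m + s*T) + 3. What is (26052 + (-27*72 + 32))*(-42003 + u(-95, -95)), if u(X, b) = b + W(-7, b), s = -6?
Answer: -986360400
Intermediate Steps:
W(m, T) = 3 - 6*T + T*m (W(m, T) = (T*m - 6*T) + 3 = (-6*T + T*m) + 3 = 3 - 6*T + T*m)
u(X, b) = 3 - 12*b (u(X, b) = b + (3 - 6*b + b*(-7)) = b + (3 - 6*b - 7*b) = b + (3 - 13*b) = 3 - 12*b)
(26052 + (-27*72 + 32))*(-42003 + u(-95, -95)) = (26052 + (-27*72 + 32))*(-42003 + (3 - 12*(-95))) = (26052 + (-1944 + 32))*(-42003 + (3 + 1140)) = (26052 - 1912)*(-42003 + 1143) = 24140*(-40860) = -986360400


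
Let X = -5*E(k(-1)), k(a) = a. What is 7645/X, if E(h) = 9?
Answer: -1529/9 ≈ -169.89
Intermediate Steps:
X = -45 (X = -5*9 = -45)
7645/X = 7645/(-45) = 7645*(-1/45) = -1529/9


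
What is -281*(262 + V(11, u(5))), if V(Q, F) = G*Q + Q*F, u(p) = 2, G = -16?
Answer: -30348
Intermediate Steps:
V(Q, F) = -16*Q + F*Q (V(Q, F) = -16*Q + Q*F = -16*Q + F*Q)
-281*(262 + V(11, u(5))) = -281*(262 + 11*(-16 + 2)) = -281*(262 + 11*(-14)) = -281*(262 - 154) = -281*108 = -30348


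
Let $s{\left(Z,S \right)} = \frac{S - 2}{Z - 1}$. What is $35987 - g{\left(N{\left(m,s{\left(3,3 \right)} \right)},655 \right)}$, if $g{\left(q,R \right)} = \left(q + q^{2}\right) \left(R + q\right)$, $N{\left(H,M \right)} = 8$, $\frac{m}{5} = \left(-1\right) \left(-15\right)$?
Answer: $-11749$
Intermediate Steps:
$m = 75$ ($m = 5 \left(\left(-1\right) \left(-15\right)\right) = 5 \cdot 15 = 75$)
$s{\left(Z,S \right)} = \frac{-2 + S}{-1 + Z}$
$g{\left(q,R \right)} = \left(R + q\right) \left(q + q^{2}\right)$
$35987 - g{\left(N{\left(m,s{\left(3,3 \right)} \right)},655 \right)} = 35987 - 8 \left(655 + 8 + 8^{2} + 655 \cdot 8\right) = 35987 - 8 \left(655 + 8 + 64 + 5240\right) = 35987 - 8 \cdot 5967 = 35987 - 47736 = -11749$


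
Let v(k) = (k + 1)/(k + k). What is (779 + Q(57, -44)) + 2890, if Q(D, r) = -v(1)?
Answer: 3668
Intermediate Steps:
v(k) = (1 + k)/(2*k) (v(k) = (1 + k)/((2*k)) = (1 + k)*(1/(2*k)) = (1 + k)/(2*k))
Q(D, r) = -1 (Q(D, r) = -(1 + 1)/(2*1) = -2/2 = -1*1 = -1)
(779 + Q(57, -44)) + 2890 = (779 - 1) + 2890 = 778 + 2890 = 3668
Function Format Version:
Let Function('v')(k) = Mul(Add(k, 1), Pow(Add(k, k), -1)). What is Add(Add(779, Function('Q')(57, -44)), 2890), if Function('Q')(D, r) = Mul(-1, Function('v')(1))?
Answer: 3668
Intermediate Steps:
Function('v')(k) = Mul(Rational(1, 2), Pow(k, -1), Add(1, k)) (Function('v')(k) = Mul(Add(1, k), Pow(Mul(2, k), -1)) = Mul(Add(1, k), Mul(Rational(1, 2), Pow(k, -1))) = Mul(Rational(1, 2), Pow(k, -1), Add(1, k)))
Function('Q')(D, r) = -1 (Function('Q')(D, r) = Mul(-1, Mul(Rational(1, 2), Pow(1, -1), Add(1, 1))) = Mul(-1, Mul(Rational(1, 2), 1, 2)) = Mul(-1, 1) = -1)
Add(Add(779, Function('Q')(57, -44)), 2890) = Add(Add(779, -1), 2890) = Add(778, 2890) = 3668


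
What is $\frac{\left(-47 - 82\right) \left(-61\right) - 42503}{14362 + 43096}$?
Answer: $- \frac{17317}{28729} \approx -0.60277$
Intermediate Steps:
$\frac{\left(-47 - 82\right) \left(-61\right) - 42503}{14362 + 43096} = \frac{\left(-129\right) \left(-61\right) - 42503}{57458} = \left(7869 - 42503\right) \frac{1}{57458} = \left(-34634\right) \frac{1}{57458} = - \frac{17317}{28729}$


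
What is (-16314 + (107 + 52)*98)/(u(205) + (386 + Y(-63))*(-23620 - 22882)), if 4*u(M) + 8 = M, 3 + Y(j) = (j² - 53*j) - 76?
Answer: 976/472150241 ≈ 2.0671e-6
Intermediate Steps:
Y(j) = -79 + j² - 53*j (Y(j) = -3 + ((j² - 53*j) - 76) = -3 + (-76 + j² - 53*j) = -79 + j² - 53*j)
u(M) = -2 + M/4
(-16314 + (107 + 52)*98)/(u(205) + (386 + Y(-63))*(-23620 - 22882)) = (-16314 + (107 + 52)*98)/((-2 + (¼)*205) + (386 + (-79 + (-63)² - 53*(-63)))*(-23620 - 22882)) = (-16314 + 159*98)/((-2 + 205/4) + (386 + (-79 + 3969 + 3339))*(-46502)) = (-16314 + 15582)/(197/4 + (386 + 7229)*(-46502)) = -732/(197/4 + 7615*(-46502)) = -732/(197/4 - 354112730) = -732/(-1416450723/4) = -732*(-4/1416450723) = 976/472150241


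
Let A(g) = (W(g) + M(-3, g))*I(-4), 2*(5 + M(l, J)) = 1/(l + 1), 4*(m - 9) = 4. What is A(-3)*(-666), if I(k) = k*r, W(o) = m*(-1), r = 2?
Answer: -81252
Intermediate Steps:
m = 10 (m = 9 + (¼)*4 = 9 + 1 = 10)
M(l, J) = -5 + 1/(2*(1 + l)) (M(l, J) = -5 + 1/(2*(l + 1)) = -5 + 1/(2*(1 + l)))
W(o) = -10 (W(o) = 10*(-1) = -10)
I(k) = 2*k (I(k) = k*2 = 2*k)
A(g) = 122 (A(g) = (-10 + (-9 - 10*(-3))/(2*(1 - 3)))*(2*(-4)) = (-10 + (½)*(-9 + 30)/(-2))*(-8) = (-10 + (½)*(-½)*21)*(-8) = (-10 - 21/4)*(-8) = -61/4*(-8) = 122)
A(-3)*(-666) = 122*(-666) = -81252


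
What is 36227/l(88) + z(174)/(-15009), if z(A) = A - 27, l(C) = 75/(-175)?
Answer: -1268705914/15009 ≈ -84530.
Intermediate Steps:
l(C) = -3/7 (l(C) = 75*(-1/175) = -3/7)
z(A) = -27 + A
36227/l(88) + z(174)/(-15009) = 36227/(-3/7) + (-27 + 174)/(-15009) = 36227*(-7/3) + 147*(-1/15009) = -253589/3 - 49/5003 = -1268705914/15009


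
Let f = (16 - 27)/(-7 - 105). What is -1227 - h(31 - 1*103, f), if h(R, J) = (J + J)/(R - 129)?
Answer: -13811101/11256 ≈ -1227.0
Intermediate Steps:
f = 11/112 (f = -11/(-112) = -11*(-1/112) = 11/112 ≈ 0.098214)
h(R, J) = 2*J/(-129 + R) (h(R, J) = (2*J)/(-129 + R) = 2*J/(-129 + R))
-1227 - h(31 - 1*103, f) = -1227 - 2*11/(112*(-129 + (31 - 1*103))) = -1227 - 2*11/(112*(-129 + (31 - 103))) = -1227 - 2*11/(112*(-129 - 72)) = -1227 - 2*11/(112*(-201)) = -1227 - 2*11*(-1)/(112*201) = -1227 - 1*(-11/11256) = -1227 + 11/11256 = -13811101/11256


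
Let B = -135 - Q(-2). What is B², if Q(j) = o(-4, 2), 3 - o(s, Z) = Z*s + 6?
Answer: 19600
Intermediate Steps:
o(s, Z) = -3 - Z*s (o(s, Z) = 3 - (Z*s + 6) = 3 - (6 + Z*s) = 3 + (-6 - Z*s) = -3 - Z*s)
Q(j) = 5 (Q(j) = -3 - 1*2*(-4) = -3 + 8 = 5)
B = -140 (B = -135 - 1*5 = -135 - 5 = -140)
B² = (-140)² = 19600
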